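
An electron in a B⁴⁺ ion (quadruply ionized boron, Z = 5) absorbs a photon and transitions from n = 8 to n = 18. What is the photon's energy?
4.26490 eV

The energy levels of a hydrogen-like atom are E_n = -13.6057 Z² eV / n².

Energy at n = 8: E_8 = -13.6057 × 5² / 8² = -5.31472656 eV
Energy at n = 18: E_18 = -13.6057 × 5² / 18² = -1.04982253 eV

The excitation energy is the difference:
ΔE = E_18 - E_8
ΔE = -1.04982253 - (-5.31472656)
ΔE = 4.26490 eV

Since this is positive, energy must be absorbed (photon absorption).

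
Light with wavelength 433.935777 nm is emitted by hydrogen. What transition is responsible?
n = 5 → n = 2

First, find the photon energy from the wavelength (hc = 1239.84 eV·nm):
E = hc/λ = 1239.84 eV·nm / 433.935777 nm = 2.8571970 eV

The energy levels of hydrogen satisfy E_n = -13.6057 / n² eV, so an emission n_i → n_f releases
ΔE = 13.6057 × (1/n_f² − 1/n_i²) eV.

Setting ΔE equal to the photon energy:
1/n_f² − 1/n_i² = 2.8571970 / 13.6057 = 0.21000000

Since 1/n_i² must be positive, we need 1/n_f² > 0.21000000, i.e. n_f ≤ 2. For each allowed n_f, solve n_i = (1/n_f² − 0.21000000)^(−1/2) and check whether it is a whole number:
  n_f = 1: 1/n_i² = 1.00000000 − 0.21000000 = 0.79000000 → n_i = 1.125  (not an integer) ✗
  n_f = 2: 1/n_i² = 0.25000000 − 0.21000000 = 0.04000000 → n_i = 5.000  → integer, n_i = 5 ✓

Only n_f = 2 gives an integer upper level, n_i = 5.

The transition is from n = 5 to n = 2 (emission).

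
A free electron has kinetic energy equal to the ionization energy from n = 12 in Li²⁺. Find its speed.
5.469e+05 m/s (or 0.18243% of c)

The binding energy at n = 12 for Li²⁺ is:
E_12 = -13.6057 × 3²/12² = -0.8503563 eV
|E_12| = 0.8503563 eV

Convert to Joules:
KE = 0.8503563 eV × (1.602177 × 10⁻¹⁹ J/eV) = 1.36242e-19 J

Using KE = ½mv²:
v = √(2·KE/m_e)
v = √(2 × 1.36242e-19 J / 9.10938 × 10⁻³¹ kg)
v = 5.469e+05 m/s

This is approximately 0.18243% the speed of light.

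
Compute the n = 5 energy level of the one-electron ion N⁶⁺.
-26.667172 eV

For hydrogen-like ions, the energy levels scale with Z²:
E_n = -13.6057 Z² / n² eV

For N⁶⁺ (Z = 7) at n = 5:
E_5 = -13.6057 × 7² / 5²
E_5 = -13.6057 × 49 / 25
E_5 = -666.6793 / 25
E_5 = -26.667172 eV

The energy is 49 times more negative than hydrogen at the same n due to the stronger nuclear charge.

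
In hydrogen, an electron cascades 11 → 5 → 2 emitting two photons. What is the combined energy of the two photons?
3.288981 eV

The energy levels of hydrogen are E_n = -13.6057 / n² eV.

First transition (11 → 5):
ΔE₁ = |E_5 - E_11|
ΔE₁ = |-0.544228000000 - (-0.112443801653)| = 0.431784198 eV

Second transition (5 → 2):
ΔE₂ = |E_2 - E_5|
ΔE₂ = |-3.401425000000 - (-0.544228000000)| = 2.857197000 eV

Total energy released:
E_total = ΔE₁ + ΔE₂ = 0.431784198 + 2.857197000 = 3.288981 eV

Note: This equals the direct transition 11 → 2: 3.288981 eV ✓
Energy is conserved regardless of the path taken.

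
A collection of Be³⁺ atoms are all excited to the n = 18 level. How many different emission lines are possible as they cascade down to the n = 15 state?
6

The electron can occupy levels n = 15, 16, ..., 18 during de-excitation — that is m = 18 - 15 + 1 = 4 distinct levels.

The number of distinct spectral lines equals the number of ways to choose 2 of these m levels (each pair gives one possible emission transition):

Number of lines = m(m-1)/2 = 4×3/2 = 6

These correspond to all possible transitions between the 4 levels:
18 → 17, 18 → 16, 18 → 15, 17 → 16, 17 → 15, 16 → 15

Each transition produces a photon with a unique energy (and thus wavelength). This count does not depend on Z.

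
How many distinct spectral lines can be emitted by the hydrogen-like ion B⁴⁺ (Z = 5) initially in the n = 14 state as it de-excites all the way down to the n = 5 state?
45

The electron can occupy levels n = 5, 6, ..., 14 during de-excitation — that is m = 14 - 5 + 1 = 10 distinct levels.

The number of distinct spectral lines equals the number of ways to choose 2 of these m levels (each pair gives one possible emission transition):

Number of lines = m(m-1)/2 = 10×9/2 = 45

These correspond to all possible transitions between the 10 levels:
14 → 13, 14 → 12, 14 → 11, 14 → 10, 14 → 9, 14 → 8, 14 → 7, 14 → 6...

Each transition produces a photon with a unique energy (and thus wavelength). This count does not depend on Z.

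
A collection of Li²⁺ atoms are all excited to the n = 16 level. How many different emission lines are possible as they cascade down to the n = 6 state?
55

The electron can occupy levels n = 6, 7, ..., 16 during de-excitation — that is m = 16 - 6 + 1 = 11 distinct levels.

The number of distinct spectral lines equals the number of ways to choose 2 of these m levels (each pair gives one possible emission transition):

Number of lines = m(m-1)/2 = 11×10/2 = 55

These correspond to all possible transitions between the 11 levels:
16 → 15, 16 → 14, 16 → 13, 16 → 12, 16 → 11, 16 → 10, 16 → 9, 16 → 8...

Each transition produces a photon with a unique energy (and thus wavelength). This count does not depend on Z.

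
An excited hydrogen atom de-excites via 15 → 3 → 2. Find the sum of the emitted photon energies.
3.340955 eV

The energy levels of hydrogen are E_n = -13.6057 / n² eV.

First transition (15 → 3):
ΔE₁ = |E_3 - E_15|
ΔE₁ = |-1.511744444444 - (-0.060469777778)| = 1.451274667 eV

Second transition (3 → 2):
ΔE₂ = |E_2 - E_3|
ΔE₂ = |-3.401425000000 - (-1.511744444444)| = 1.889680556 eV

Total energy released:
E_total = ΔE₁ + ΔE₂ = 1.451274667 + 1.889680556 = 3.340955 eV

Note: This equals the direct transition 15 → 2: 3.340955 eV ✓
Energy is conserved regardless of the path taken.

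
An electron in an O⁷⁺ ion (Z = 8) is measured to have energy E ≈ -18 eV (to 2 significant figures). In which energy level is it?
n = 7

The exact energy levels follow E_n = -13.6057 Z² / n² eV with Z = 8.

The measured value (-18 eV) is reported to only 2 significant figures, so we must test candidate n values and see which one matches to that precision.

Candidate energies:
  n = 5:  E = -13.6057 × 8² / 5² = -34.83059 eV
  n = 6:  E = -13.6057 × 8² / 6² = -24.18791 eV
  n = 7:  E = -13.6057 × 8² / 7² = -17.77071 eV  ← matches
  n = 8:  E = -13.6057 × 8² / 8² = -13.60570 eV
  n = 9:  E = -13.6057 × 8² / 9² = -10.75018 eV

Checking against the measurement of -18 eV (2 sig figs), only n = 7 agrees:
E_7 = -17.77071 eV, which rounds to -18 eV ✓

Therefore n = 7.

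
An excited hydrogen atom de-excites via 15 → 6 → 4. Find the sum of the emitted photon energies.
0.789886 eV

The energy levels of hydrogen are E_n = -13.6057 / n² eV.

First transition (15 → 6):
ΔE₁ = |E_6 - E_15|
ΔE₁ = |-0.377936111111 - (-0.060469777778)| = 0.317466333 eV

Second transition (6 → 4):
ΔE₂ = |E_4 - E_6|
ΔE₂ = |-0.850356250000 - (-0.377936111111)| = 0.472420139 eV

Total energy released:
E_total = ΔE₁ + ΔE₂ = 0.317466333 + 0.472420139 = 0.789886 eV

Note: This equals the direct transition 15 → 4: 0.789886 eV ✓
Energy is conserved regardless of the path taken.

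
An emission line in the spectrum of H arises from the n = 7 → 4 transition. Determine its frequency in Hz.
1.3848e+14 Hz

First, find the transition energy:
E_7 = -13.6057 / 7² = -0.27766735 eV
E_4 = -13.6057 / 4² = -0.85035625 eV
|ΔE| = |E_4 - E_7| = 0.57268890 eV

Convert to Joules: E = 0.57268890 eV × (1.602177 × 10⁻¹⁹ J/eV) = 9.175490e-20 J

Using E = hf:
f = E/h = 9.175490e-20 J / (6.62607 × 10⁻³⁴ J·s)
f = 1.3848e+14 Hz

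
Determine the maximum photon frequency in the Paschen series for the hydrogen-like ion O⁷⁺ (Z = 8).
2.34e+16 Hz

The series limit corresponds to the transition from n = ∞ to n = 3.
This is the highest energy (shortest wavelength) transition in the Paschen series.

E_∞ = 0 eV
E_3 = -13.6057 × 8² / 3² = -96.75164 eV

Energy at series limit:
ΔE = E_∞ - E_3 = 0 - (-96.75164) = 96.75164 eV
E = 96.75164 eV × (1.602177 × 10⁻¹⁹ J/eV) = 1.5501e-17 J
f = E/h = 1.5501e-17 J / (6.62607 × 10⁻³⁴ J·s) = 2.34e+16 Hz

This energy equals the ionization energy from the n = 3 state of O⁷⁺.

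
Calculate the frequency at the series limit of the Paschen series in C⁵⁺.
1.316e+16 Hz

The series limit corresponds to the transition from n = ∞ to n = 3.
This is the highest energy (shortest wavelength) transition in the Paschen series.

E_∞ = 0 eV
E_3 = -13.6057 × 6² / 3² = -54.42280 eV

Energy at series limit:
ΔE = E_∞ - E_3 = 0 - (-54.42280) = 54.42280 eV
E = 54.42280 eV × (1.602177 × 10⁻¹⁹ J/eV) = 8.71950e-18 J
f = E/h = 8.71950e-18 J / (6.62607 × 10⁻³⁴ J·s) = 1.316e+16 Hz

This energy equals the ionization energy from the n = 3 state of C⁵⁺.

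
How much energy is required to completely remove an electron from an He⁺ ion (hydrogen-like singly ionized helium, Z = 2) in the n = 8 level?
0.8504 eV

The ionization energy is the energy needed to remove the electron completely (n → ∞).

For a hydrogen-like ion with Z = 2, E_n = -13.6057 Z² / n² eV.

At n = 8: E_8 = -13.6057 × 2² / 8² = -0.8503563 eV
At n = ∞: E_∞ = 0 eV

Ionization energy = E_∞ - E_8 = 0 - (-0.8503563) = 0.8503563 eV
Ionization energy ≈ 0.8504 eV

This is also called the binding energy of the electron in state n = 8.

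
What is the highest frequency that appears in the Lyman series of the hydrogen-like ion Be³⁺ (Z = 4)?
5.26375e+16 Hz

The series limit corresponds to the transition from n = ∞ to n = 1.
This is the highest energy (shortest wavelength) transition in the Lyman series.

E_∞ = 0 eV
E_1 = -13.6057 × 4² / 1² = -217.691200 eV

Energy at series limit:
ΔE = E_∞ - E_1 = 0 - (-217.691200) = 217.691200 eV
E = 217.691200 eV × (1.602177 × 10⁻¹⁹ J/eV) = 3.4877983e-17 J
f = E/h = 3.4877983e-17 J / (6.62607 × 10⁻³⁴ J·s) = 5.26375e+16 Hz

This energy equals the ionization energy from the n = 1 state of Be³⁺.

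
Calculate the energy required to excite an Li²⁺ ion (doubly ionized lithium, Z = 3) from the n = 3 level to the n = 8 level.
11.69 eV

The energy levels of a hydrogen-like atom are E_n = -13.6057 Z² eV / n².

Energy at n = 3: E_3 = -13.6057 × 3² / 3² = -13.60570 eV
Energy at n = 8: E_8 = -13.6057 × 3² / 8² = -1.91330 eV

The excitation energy is the difference:
ΔE = E_8 - E_3
ΔE = -1.91330 - (-13.60570)
ΔE = 11.69 eV

Since this is positive, energy must be absorbed (photon absorption).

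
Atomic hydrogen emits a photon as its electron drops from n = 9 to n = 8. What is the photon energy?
0.0446 eV

The energy levels are E_n = -13.6057 eV / n².

Energy at n = 9: E_9 = -13.6057 / 9² = -0.1679716 eV
Energy at n = 8: E_8 = -13.6057 / 8² = -0.2125891 eV

For emission (electron falling to lower state), the photon energy is:
E_photon = E_9 - E_8 = |-0.1679716 - (-0.2125891)|
E_photon = 0.0446 eV

This energy is carried away by the emitted photon.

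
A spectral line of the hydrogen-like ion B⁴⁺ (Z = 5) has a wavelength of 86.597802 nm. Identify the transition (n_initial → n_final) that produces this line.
n = 7 → n = 4

First, find the photon energy from the wavelength (hc = 1239.84 eV·nm):
E = hc/λ = 1239.84 eV·nm / 86.597802 nm = 14.317223 eV

The energy levels of B⁴⁺ satisfy E_n = -13.6057 × 5² / n² eV, so an emission n_i → n_f releases
ΔE = 13.6057 × 5² × (1/n_f² − 1/n_i²) eV.

Setting ΔE equal to the photon energy:
1/n_f² − 1/n_i² = 14.317223 / (13.6057 × 5²) = 0.042091838

Since 1/n_i² must be positive, we need 1/n_f² > 0.042091838, i.e. n_f ≤ 4. For each allowed n_f, solve n_i = (1/n_f² − 0.042091838)^(−1/2) and check whether it is a whole number:
  n_f = 1: 1/n_i² = 1.000000000 − 0.042091838 = 0.957908162 → n_i = 1.022  (not an integer) ✗
  n_f = 2: 1/n_i² = 0.250000000 − 0.042091838 = 0.207908162 → n_i = 2.193  (not an integer) ✗
  n_f = 3: 1/n_i² = 0.111111111 − 0.042091838 = 0.069019273 → n_i = 3.806  (not an integer) ✗
  n_f = 4: 1/n_i² = 0.062500000 − 0.042091838 = 0.020408162 → n_i = 7.000  → integer, n_i = 7 ✓

Only n_f = 4 gives an integer upper level, n_i = 7.

The transition is from n = 7 to n = 4 (emission).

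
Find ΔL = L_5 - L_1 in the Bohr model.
4.22e-34 J·s (or 4ℏ)

In the Bohr model, L_n = nℏ where ℏ = 1.0546e-34 J·s.

L_5 = 5ℏ = 5.2730e-34 J·s
L_1 = 1ℏ = 1.0546e-34 J·s

ΔL = L_5 - L_1 = (5 - 1)ℏ = 4ℏ
ΔL = 4 × 1.0546e-34 J·s = 4.22e-34 J·s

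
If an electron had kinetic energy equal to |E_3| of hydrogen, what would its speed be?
7.2923e+05 m/s (or 0.243% of c)

The binding energy at n = 3 for hydrogen is:
E_3 = -13.6057/3² = -1.5117444 eV
|E_3| = 1.5117444 eV

Convert to Joules:
KE = 1.5117444 eV × (1.602177 × 10⁻¹⁹ J/eV) = 2.422082e-19 J

Using KE = ½mv²:
v = √(2·KE/m_e)
v = √(2 × 2.422082e-19 J / 9.10938 × 10⁻³¹ kg)
v = 7.2923e+05 m/s

This is approximately 0.243% the speed of light.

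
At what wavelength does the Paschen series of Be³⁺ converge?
51.2587 nm

The series limit corresponds to the transition from n = ∞ to n = 3.
This is the highest energy (shortest wavelength) transition in the Paschen series.

E_∞ = 0 eV
E_3 = -13.6057 × 4² / 3² = -24.187911 eV

Energy at series limit:
ΔE = E_∞ - E_3 = 0 - (-24.187911) = 24.187911 eV
λ = hc/E = 1239.84 eV·nm / 24.187911 eV = 51.2587 nm

This energy equals the ionization energy from the n = 3 state of Be³⁺.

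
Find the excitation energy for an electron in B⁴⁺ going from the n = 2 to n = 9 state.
80.84 eV

The energy levels of a hydrogen-like atom are E_n = -13.6057 Z² eV / n².

Energy at n = 2: E_2 = -13.6057 × 5² / 2² = -85.03563 eV
Energy at n = 9: E_9 = -13.6057 × 5² / 9² = -4.19929 eV

The excitation energy is the difference:
ΔE = E_9 - E_2
ΔE = -4.19929 - (-85.03563)
ΔE = 80.84 eV

Since this is positive, energy must be absorbed (photon absorption).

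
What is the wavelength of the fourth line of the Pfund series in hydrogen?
3295.19981 nm

The lines of a series are numbered from the longest wavelength (smallest ΔE) outward; the fourth line is the transition from n = n_f + 4 to n_f.
The Pfund series has all transitions ending at n_f = 5.

For H, the fourth line (δ-line) is the jump from n = 9 to n = 5:
E_9 = -13.6057 / 9² = -0.16797160494 eV
E_5 = -13.6057 / 5² = -0.54422800000 eV
ΔE = E_9 - E_5 = 0.37625639506 eV

λ = hc/E = 1239.84 eV·nm / 0.37625639506 eV
λ = 3295.19981 nm

This is the δ-line of the Pfund series in H.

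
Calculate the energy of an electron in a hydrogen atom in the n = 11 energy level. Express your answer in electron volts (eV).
-0.1124 eV

The energy levels of a hydrogen-like atom are given by:
E_n = -13.6057 eV / n²

For n = 11:
E_11 = -13.6057 eV / 11²
E_11 = -13.6057 eV / 121
E_11 = -0.1124 eV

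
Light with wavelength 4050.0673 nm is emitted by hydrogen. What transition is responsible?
n = 5 → n = 4

First, find the photon energy from the wavelength (hc = 1239.84 eV·nm):
E = hc/λ = 1239.84 eV·nm / 4050.0673 nm = 0.30612825 eV

The energy levels of hydrogen satisfy E_n = -13.6057 / n² eV, so an emission n_i → n_f releases
ΔE = 13.6057 × (1/n_f² − 1/n_i²) eV.

Setting ΔE equal to the photon energy:
1/n_f² − 1/n_i² = 0.30612825 / 13.6057 = 0.022500000

Since 1/n_i² must be positive, we need 1/n_f² > 0.022500000, i.e. n_f ≤ 6. For each allowed n_f, solve n_i = (1/n_f² − 0.022500000)^(−1/2) and check whether it is a whole number:
  n_f = 1: 1/n_i² = 1.000000000 − 0.022500000 = 0.977500000 → n_i = 1.011  (not an integer) ✗
  n_f = 2: 1/n_i² = 0.250000000 − 0.022500000 = 0.227500000 → n_i = 2.097  (not an integer) ✗
  n_f = 3: 1/n_i² = 0.111111111 − 0.022500000 = 0.088611111 → n_i = 3.359  (not an integer) ✗
  n_f = 4: 1/n_i² = 0.062500000 − 0.022500000 = 0.040000000 → n_i = 5.000  → integer, n_i = 5 ✓
  n_f = 5: 1/n_i² = 0.040000000 − 0.022500000 = 0.017500000 → n_i = 7.559  (not an integer) ✗
  n_f = 6: 1/n_i² = 0.027777778 − 0.022500000 = 0.005277778 → n_i = 13.765  (not an integer) ✗

Only n_f = 4 gives an integer upper level, n_i = 5.

The transition is from n = 5 to n = 4 (emission).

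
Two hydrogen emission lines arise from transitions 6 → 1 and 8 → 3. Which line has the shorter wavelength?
6 → 1

Calculate the energy for each transition:

Transition 6 → 1:
ΔE₁ = |E_1 - E_6| = |-13.6057/1² - (-13.6057/6²)|
ΔE₁ = |-13.60570000 - (-0.37793611)| = 13.22776 eV

Transition 8 → 3:
ΔE₂ = |E_3 - E_8| = |-13.6057/3² - (-13.6057/8²)|
ΔE₂ = |-1.51174444 - (-0.21258906)| = 1.29916 eV

Since 13.22776 eV > 1.29916 eV, the transition 6 → 1 emits the more energetic photon.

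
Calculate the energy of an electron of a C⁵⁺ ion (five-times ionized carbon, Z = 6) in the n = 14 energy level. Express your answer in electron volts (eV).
-2.499006 eV

The energy levels of a hydrogen-like atom are given by:
E_n = -13.6057 Z² / n² eV  (with Z = 6 for C⁵⁺)

For n = 14:
E_14 = -13.6057 × 6² / 14²
E_14 = -13.6057 × 36 / 196
E_14 = -2.499006 eV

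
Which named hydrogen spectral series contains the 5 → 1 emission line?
Lyman series

The spectral series in hydrogen are named based on the final (lower) energy level:
- Lyman series: n_final = 1 (ultraviolet)
- Balmer series: n_final = 2 (visible/near-UV)
- Paschen series: n_final = 3 (infrared)
- Brackett series: n_final = 4 (infrared)
- Pfund series: n_final = 5 (far infrared)

Since this transition ends at n = 1, it belongs to the Lyman series.

For reference, this 5 → 1 line has photon energy
ΔE = 13.6057 eV × (1/1² - 1/5²) = 13.06147 eV,
corresponding to wavelength λ = hc/ΔE = 1239.84 eV·nm / 13.06147 eV = 94.923 nm in the ultraviolet region.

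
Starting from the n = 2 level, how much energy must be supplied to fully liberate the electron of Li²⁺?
30.61 eV

The ionization energy is the energy needed to remove the electron completely (n → ∞).

For a hydrogen-like ion with Z = 3, E_n = -13.6057 Z² / n² eV.

At n = 2: E_2 = -13.6057 × 3² / 2² = -30.61283 eV
At n = ∞: E_∞ = 0 eV

Ionization energy = E_∞ - E_2 = 0 - (-30.61283) = 30.61283 eV
Ionization energy ≈ 30.61 eV

This is also called the binding energy of the electron in state n = 2.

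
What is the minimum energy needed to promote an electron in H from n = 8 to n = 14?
0.143 eV

The energy levels of a hydrogen-like atom are E_n = -13.6057 eV / n².

Energy at n = 8: E_8 = -13.6057 / 8² = -0.212589 eV
Energy at n = 14: E_14 = -13.6057 / 14² = -0.069417 eV

The excitation energy is the difference:
ΔE = E_14 - E_8
ΔE = -0.069417 - (-0.212589)
ΔE = 0.143 eV

Since this is positive, energy must be absorbed (photon absorption).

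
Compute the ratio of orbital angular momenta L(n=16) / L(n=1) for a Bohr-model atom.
16.00

In the Bohr model, L_n = nℏ, so the ratio is purely the ratio of quantum numbers:

L_16/L_1 = 16ℏ / 1ℏ = 16/1 = 16.00

The angular momentum scales linearly with n.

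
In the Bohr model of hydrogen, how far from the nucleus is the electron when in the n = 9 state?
4.2863 nm (or 42.8633 Å)

The Bohr radius formula is:
r_n = n² a₀ / Z

where a₀ = 0.0529177 nm is the Bohr radius.

For H (Z = 1) at n = 9:
r_9 = 9² × 0.0529177 nm / 1
r_9 = 81 × 0.0529177 nm / 1
r_9 = 4.28633 nm / 1
r_9 = 4.2863 nm

The electron orbits at approximately 4.2863 nm from the nucleus.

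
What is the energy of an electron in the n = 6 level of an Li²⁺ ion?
-3.40 eV

For hydrogen-like ions, the energy levels scale with Z²:
E_n = -13.6057 Z² / n² eV

For Li²⁺ (Z = 3) at n = 6:
E_6 = -13.6057 × 3² / 6²
E_6 = -13.6057 × 9 / 36
E_6 = -122.4513 / 36
E_6 = -3.40 eV

The energy is 9 times more negative than hydrogen at the same n due to the stronger nuclear charge.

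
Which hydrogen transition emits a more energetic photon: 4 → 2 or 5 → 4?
4 → 2

Calculate the energy for each transition:

Transition 4 → 2:
ΔE₁ = |E_2 - E_4| = |-13.6057/2² - (-13.6057/4²)|
ΔE₁ = |-3.4014250000 - (-0.8503562500)| = 2.5510688 eV

Transition 5 → 4:
ΔE₂ = |E_4 - E_5| = |-13.6057/4² - (-13.6057/5²)|
ΔE₂ = |-0.8503562500 - (-0.5442280000)| = 0.3061283 eV

Since 2.5510688 eV > 0.3061283 eV, the transition 4 → 2 emits the more energetic photon.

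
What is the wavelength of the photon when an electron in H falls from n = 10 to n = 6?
5125.86636 nm

First, find the transition energy using E_n = -13.6057 / n² eV:
E_10 = -13.6057 / 10² = -0.13605700000 eV
E_6 = -13.6057 / 6² = -0.37793611111 eV

Photon energy: |ΔE| = |E_6 - E_10| = 0.24187911111 eV

Convert to wavelength using E = hc/λ with hc = 1239.84 eV·nm:
λ = hc/E = 1239.84 eV·nm / 0.24187911111 eV
λ = 5125.86636 nm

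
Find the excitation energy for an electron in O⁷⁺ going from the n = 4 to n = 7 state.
36.65209 eV

The energy levels of a hydrogen-like atom are E_n = -13.6057 Z² eV / n².

Energy at n = 4: E_4 = -13.6057 × 8² / 4² = -54.42280000 eV
Energy at n = 7: E_7 = -13.6057 × 8² / 7² = -17.77071020 eV

The excitation energy is the difference:
ΔE = E_7 - E_4
ΔE = -17.77071020 - (-54.42280000)
ΔE = 36.65209 eV

Since this is positive, energy must be absorbed (photon absorption).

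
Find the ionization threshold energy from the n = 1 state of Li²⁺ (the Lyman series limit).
122.4513 eV

The series limit corresponds to the transition from n = ∞ to n = 1.
This is the highest energy (shortest wavelength) transition in the Lyman series.

E_∞ = 0 eV
E_1 = -13.6057 × 3² / 1² = -122.4513 eV

Energy at series limit:
ΔE = E_∞ - E_1 = 0 - (-122.4513) = 122.4513 eV

This energy equals the ionization energy from the n = 1 state of Li²⁺.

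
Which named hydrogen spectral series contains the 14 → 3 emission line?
Paschen series

The spectral series in hydrogen are named based on the final (lower) energy level:
- Lyman series: n_final = 1 (ultraviolet)
- Balmer series: n_final = 2 (visible/near-UV)
- Paschen series: n_final = 3 (infrared)
- Brackett series: n_final = 4 (infrared)
- Pfund series: n_final = 5 (far infrared)

Since this transition ends at n = 3, it belongs to the Paschen series.

For reference, this 14 → 3 line has photon energy
ΔE = 13.6057 eV × (1/3² - 1/14²) = 1.4423276077 eV,
corresponding to wavelength λ = hc/ΔE = 1239.84 eV·nm / 1.4423276077 eV = 859.610530 nm in the infrared region.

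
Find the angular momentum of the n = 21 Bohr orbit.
2.2146e-33 J·s (or 21ℏ)

In the Bohr model, angular momentum is quantized:
L = nℏ

where ℏ = h/(2π) = 1.054572e-34 J·s

For n = 21:
L = 21 × 1.054572e-34 J·s
L = 2.2146e-33 J·s

This can also be written as L = 21ℏ.
The angular momentum is an integer multiple of the reduced Planck constant.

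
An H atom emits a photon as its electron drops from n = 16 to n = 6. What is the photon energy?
0.325 eV

The energy levels are E_n = -13.6057 eV / n².

Energy at n = 16: E_16 = -13.6057 / 16² = -0.053147 eV
Energy at n = 6: E_6 = -13.6057 / 6² = -0.377936 eV

For emission (electron falling to lower state), the photon energy is:
E_photon = E_16 - E_6 = |-0.053147 - (-0.377936)|
E_photon = 0.325 eV

This energy is carried away by the emitted photon.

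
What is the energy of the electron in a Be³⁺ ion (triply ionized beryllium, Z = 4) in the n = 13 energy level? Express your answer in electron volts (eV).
-1.288114 eV

The energy levels of a hydrogen-like atom are given by:
E_n = -13.6057 Z² / n² eV  (with Z = 4 for Be³⁺)

For n = 13:
E_13 = -13.6057 × 4² / 13²
E_13 = -13.6057 × 16 / 169
E_13 = -1.288114 eV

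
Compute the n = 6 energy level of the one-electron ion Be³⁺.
-6.0470 eV

For hydrogen-like ions, the energy levels scale with Z²:
E_n = -13.6057 Z² / n² eV

For Be³⁺ (Z = 4) at n = 6:
E_6 = -13.6057 × 4² / 6²
E_6 = -13.6057 × 16 / 36
E_6 = -217.6912 / 36
E_6 = -6.0470 eV

The energy is 16 times more negative than hydrogen at the same n due to the stronger nuclear charge.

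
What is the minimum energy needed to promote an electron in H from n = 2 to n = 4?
2.551 eV

The energy levels of a hydrogen-like atom are E_n = -13.6057 eV / n².

Energy at n = 2: E_2 = -13.6057 / 2² = -3.401425 eV
Energy at n = 4: E_4 = -13.6057 / 4² = -0.850356 eV

The excitation energy is the difference:
ΔE = E_4 - E_2
ΔE = -0.850356 - (-3.401425)
ΔE = 2.551 eV

Since this is positive, energy must be absorbed (photon absorption).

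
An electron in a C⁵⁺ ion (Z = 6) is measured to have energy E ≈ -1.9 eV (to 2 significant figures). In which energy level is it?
n = 16

The exact energy levels follow E_n = -13.6057 Z² / n² eV with Z = 6.

The measured value (-1.9 eV) is reported to only 2 significant figures, so we must test candidate n values and see which one matches to that precision.

Candidate energies:
  n = 14:  E = -13.6057 × 6² / 14² = -2.499006 eV
  n = 15:  E = -13.6057 × 6² / 15² = -2.176912 eV
  n = 16:  E = -13.6057 × 6² / 16² = -1.913302 eV  ← matches
  n = 17:  E = -13.6057 × 6² / 17² = -1.694828 eV
  n = 18:  E = -13.6057 × 6² / 18² = -1.511744 eV

Checking against the measurement of -1.9 eV (2 sig figs), only n = 16 agrees:
E_16 = -1.913302 eV, which rounds to -1.9 eV ✓

Therefore n = 16.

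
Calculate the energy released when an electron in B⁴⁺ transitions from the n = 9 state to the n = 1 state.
335.943 eV

The energy levels are E_n = -13.6057 Z² eV / n².

Energy at n = 9: E_9 = -13.6057 × 5² / 9² = -4.199290 eV
Energy at n = 1: E_1 = -13.6057 × 5² / 1² = -340.142500 eV

For emission (electron falling to lower state), the photon energy is:
E_photon = E_9 - E_1 = |-4.199290 - (-340.142500)|
E_photon = 335.943 eV

This energy is carried away by the emitted photon.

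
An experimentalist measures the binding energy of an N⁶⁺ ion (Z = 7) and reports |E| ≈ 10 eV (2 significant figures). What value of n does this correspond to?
n = 8

The exact energy levels follow E_n = -13.6057 Z² / n² eV with Z = 7.

The measured value (-10 eV) is reported to only 2 significant figures, so we must test candidate n values and see which one matches to that precision.

Candidate energies:
  n = 6:  E = -13.6057 × 7² / 6² = -18.51887 eV
  n = 7:  E = -13.6057 × 7² / 7² = -13.60570 eV
  n = 8:  E = -13.6057 × 7² / 8² = -10.41686 eV  ← matches
  n = 9:  E = -13.6057 × 7² / 9² = -8.23061 eV
  n = 10:  E = -13.6057 × 7² / 10² = -6.66679 eV

Checking against the measurement of -10 eV (2 sig figs), only n = 8 agrees:
E_8 = -10.41686 eV, which rounds to -10 eV ✓

Therefore n = 8.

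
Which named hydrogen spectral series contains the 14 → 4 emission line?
Brackett series

The spectral series in hydrogen are named based on the final (lower) energy level:
- Lyman series: n_final = 1 (ultraviolet)
- Balmer series: n_final = 2 (visible/near-UV)
- Paschen series: n_final = 3 (infrared)
- Brackett series: n_final = 4 (infrared)
- Pfund series: n_final = 5 (far infrared)

Since this transition ends at n = 4, it belongs to the Brackett series.

For reference, this 14 → 4 line has photon energy
ΔE = 13.6057 eV × (1/4² - 1/14²) = 0.780939413 eV,
corresponding to wavelength λ = hc/ΔE = 1239.84 eV·nm / 0.780939413 eV = 1587.626 nm in the infrared region.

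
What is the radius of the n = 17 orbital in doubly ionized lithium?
5.0977 nm (or 50.9774 Å)

The Bohr radius formula is:
r_n = n² a₀ / Z

where a₀ = 0.0529177 nm is the Bohr radius.

For Li²⁺ (Z = 3) at n = 17:
r_17 = 17² × 0.0529177 nm / 3
r_17 = 289 × 0.0529177 nm / 3
r_17 = 15.29322 nm / 3
r_17 = 5.0977 nm

The electron orbits at approximately 5.0977 nm from the nucleus.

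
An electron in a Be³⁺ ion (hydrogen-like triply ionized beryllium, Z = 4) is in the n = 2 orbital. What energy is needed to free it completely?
54.4228 eV

The ionization energy is the energy needed to remove the electron completely (n → ∞).

For a hydrogen-like ion with Z = 4, E_n = -13.6057 Z² / n² eV.

At n = 2: E_2 = -13.6057 × 4² / 2² = -54.4228000 eV
At n = ∞: E_∞ = 0 eV

Ionization energy = E_∞ - E_2 = 0 - (-54.4228000) = 54.4228000 eV
Ionization energy ≈ 54.4228 eV

This is also called the binding energy of the electron in state n = 2.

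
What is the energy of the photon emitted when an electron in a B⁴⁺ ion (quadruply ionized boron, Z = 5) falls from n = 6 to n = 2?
75.58722 eV

The energy levels are E_n = -13.6057 Z² eV / n².

Energy at n = 6: E_6 = -13.6057 × 5² / 6² = -9.44840278 eV
Energy at n = 2: E_2 = -13.6057 × 5² / 2² = -85.03562500 eV

For emission (electron falling to lower state), the photon energy is:
E_photon = E_6 - E_2 = |-9.44840278 - (-85.03562500)|
E_photon = 75.58722 eV

This energy is carried away by the emitted photon.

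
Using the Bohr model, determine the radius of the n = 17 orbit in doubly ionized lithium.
5.09774 nm (or 50.97740 Å)

The Bohr radius formula is:
r_n = n² a₀ / Z

where a₀ = 0.05291772 nm is the Bohr radius.

For Li²⁺ (Z = 3) at n = 17:
r_17 = 17² × 0.05291772 nm / 3
r_17 = 289 × 0.05291772 nm / 3
r_17 = 15.293221 nm / 3
r_17 = 5.09774 nm

The electron orbits at approximately 5.09774 nm from the nucleus.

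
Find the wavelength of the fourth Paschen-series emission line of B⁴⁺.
40.19 nm

The lines of a series are numbered from the longest wavelength (smallest ΔE) outward; the fourth line is the transition from n = n_f + 4 to n_f.
The Paschen series has all transitions ending at n_f = 3.

For B⁴⁺ (Z = 5), the fourth line (δ-line) is the jump from n = 7 to n = 3:
E_7 = -13.6057 × 5² / 7² = -6.9417 eV
E_3 = -13.6057 × 5² / 3² = -37.7936 eV
ΔE = E_7 - E_3 = 30.8519 eV

λ = hc/E = 1239.84 eV·nm / 30.8519 eV
λ = 40.19 nm

This is the δ-line of the Paschen series in B⁴⁺.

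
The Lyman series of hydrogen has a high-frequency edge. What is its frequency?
3.29e+15 Hz

The series limit corresponds to the transition from n = ∞ to n = 1.
This is the highest energy (shortest wavelength) transition in the Lyman series.

E_∞ = 0 eV
E_1 = -13.6057 / 1² = -13.60570 eV

Energy at series limit:
ΔE = E_∞ - E_1 = 0 - (-13.60570) = 13.60570 eV
E = 13.60570 eV × (1.602177 × 10⁻¹⁹ J/eV) = 2.1799e-18 J
f = E/h = 2.1799e-18 J / (6.62607 × 10⁻³⁴ J·s) = 3.29e+15 Hz

This energy equals the ionization energy from the n = 1 state of hydrogen.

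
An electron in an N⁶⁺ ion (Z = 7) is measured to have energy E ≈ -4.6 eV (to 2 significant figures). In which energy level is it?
n = 12

The exact energy levels follow E_n = -13.6057 Z² / n² eV with Z = 7.

The measured value (-4.6 eV) is reported to only 2 significant figures, so we must test candidate n values and see which one matches to that precision.

Candidate energies:
  n = 10:  E = -13.6057 × 7² / 10² = -6.66679 eV
  n = 11:  E = -13.6057 × 7² / 11² = -5.50975 eV
  n = 12:  E = -13.6057 × 7² / 12² = -4.62972 eV  ← matches
  n = 13:  E = -13.6057 × 7² / 13² = -3.94485 eV
  n = 14:  E = -13.6057 × 7² / 14² = -3.40143 eV

Checking against the measurement of -4.6 eV (2 sig figs), only n = 12 agrees:
E_12 = -4.62972 eV, which rounds to -4.6 eV ✓

Therefore n = 12.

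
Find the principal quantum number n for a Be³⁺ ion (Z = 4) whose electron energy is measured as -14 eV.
n = 4

The exact energy levels follow E_n = -13.6057 Z² / n² eV with Z = 4.

The measured value (-14 eV) is reported to only 2 significant figures, so we must test candidate n values and see which one matches to that precision.

Candidate energies:
  n = 2:  E = -13.6057 × 4² / 2² = -54.42280 eV
  n = 3:  E = -13.6057 × 4² / 3² = -24.18791 eV
  n = 4:  E = -13.6057 × 4² / 4² = -13.60570 eV  ← matches
  n = 5:  E = -13.6057 × 4² / 5² = -8.70765 eV
  n = 6:  E = -13.6057 × 4² / 6² = -6.04698 eV

Checking against the measurement of -14 eV (2 sig figs), only n = 4 agrees:
E_4 = -13.60570 eV, which rounds to -14 eV ✓

Therefore n = 4.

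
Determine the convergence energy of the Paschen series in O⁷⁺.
96.751644 eV

The series limit corresponds to the transition from n = ∞ to n = 3.
This is the highest energy (shortest wavelength) transition in the Paschen series.

E_∞ = 0 eV
E_3 = -13.6057 × 8² / 3² = -96.751644 eV

Energy at series limit:
ΔE = E_∞ - E_3 = 0 - (-96.751644) = 96.751644 eV

This energy equals the ionization energy from the n = 3 state of O⁷⁺.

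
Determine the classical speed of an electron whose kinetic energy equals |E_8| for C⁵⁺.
1.64e+06 m/s (or 0.5473% of c)

The binding energy at n = 8 for C⁵⁺ is:
E_8 = -13.6057 × 6²/8² = -7.653206 eV
|E_8| = 7.653206 eV

Convert to Joules:
KE = 7.653206 eV × (1.602177 × 10⁻¹⁹ J/eV) = 1.2262e-18 J

Using KE = ½mv²:
v = √(2·KE/m_e)
v = √(2 × 1.2262e-18 J / 9.10938 × 10⁻³¹ kg)
v = 1.64e+06 m/s

This is approximately 0.5473% the speed of light.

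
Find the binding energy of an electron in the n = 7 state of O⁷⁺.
17.77 eV

The ionization energy is the energy needed to remove the electron completely (n → ∞).

For a hydrogen-like ion with Z = 8, E_n = -13.6057 Z² / n² eV.

At n = 7: E_7 = -13.6057 × 8² / 7² = -17.77071 eV
At n = ∞: E_∞ = 0 eV

Ionization energy = E_∞ - E_7 = 0 - (-17.77071) = 17.77071 eV
Ionization energy ≈ 17.77 eV

This is also called the binding energy of the electron in state n = 7.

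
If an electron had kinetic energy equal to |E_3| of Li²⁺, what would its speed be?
2.18769e+06 m/s (or 0.72974% of c)

The binding energy at n = 3 for Li²⁺ is:
E_3 = -13.6057 × 3²/3² = -13.6057000 eV
|E_3| = 13.6057000 eV

Convert to Joules:
KE = 13.6057000 eV × (1.602177 × 10⁻¹⁹ J/eV) = 2.1798740e-18 J

Using KE = ½mv²:
v = √(2·KE/m_e)
v = √(2 × 2.1798740e-18 J / 9.10938 × 10⁻³¹ kg)
v = 2.18769e+06 m/s

This is approximately 0.72974% the speed of light.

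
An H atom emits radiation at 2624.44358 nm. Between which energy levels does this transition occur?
n = 6 → n = 4

First, find the photon energy from the wavelength (hc = 1239.84 eV·nm):
E = hc/λ = 1239.84 eV·nm / 2624.44358 nm = 0.47242014 eV

The energy levels of hydrogen satisfy E_n = -13.6057 / n² eV, so an emission n_i → n_f releases
ΔE = 13.6057 × (1/n_f² − 1/n_i²) eV.

Setting ΔE equal to the photon energy:
1/n_f² − 1/n_i² = 0.47242014 / 13.6057 = 0.034722222

Since 1/n_i² must be positive, we need 1/n_f² > 0.034722222, i.e. n_f ≤ 5. For each allowed n_f, solve n_i = (1/n_f² − 0.034722222)^(−1/2) and check whether it is a whole number:
  n_f = 1: 1/n_i² = 1.000000000 − 0.034722222 = 0.965277778 → n_i = 1.018  (not an integer) ✗
  n_f = 2: 1/n_i² = 0.250000000 − 0.034722222 = 0.215277778 → n_i = 2.155  (not an integer) ✗
  n_f = 3: 1/n_i² = 0.111111111 − 0.034722222 = 0.076388889 → n_i = 3.618  (not an integer) ✗
  n_f = 4: 1/n_i² = 0.062500000 − 0.034722222 = 0.027777778 → n_i = 6.000  → integer, n_i = 6 ✓
  n_f = 5: 1/n_i² = 0.040000000 − 0.034722222 = 0.005277778 → n_i = 13.765  (not an integer) ✗

Only n_f = 4 gives an integer upper level, n_i = 6.

The transition is from n = 6 to n = 4 (emission).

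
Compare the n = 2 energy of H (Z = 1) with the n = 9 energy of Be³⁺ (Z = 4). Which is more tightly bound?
H at n = 2 (E = -3.401 eV)

Using E_n = -13.6057 Z² / n² eV:

H (Z = 1) at n = 2:
E = -13.6057 × 1² / 2² = -13.6057 × 1 / 4 = -3.401425 eV

Be³⁺ (Z = 4) at n = 9:
E = -13.6057 × 4² / 9² = -13.6057 × 16 / 81 = -2.687546 eV

Since -3.401425 eV < -2.687546 eV,
H at n = 2 is more tightly bound (requires more energy to ionize).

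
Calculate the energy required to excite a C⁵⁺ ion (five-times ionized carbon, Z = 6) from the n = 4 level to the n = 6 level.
17.007125 eV

The energy levels of a hydrogen-like atom are E_n = -13.6057 Z² eV / n².

Energy at n = 4: E_4 = -13.6057 × 6² / 4² = -30.612825000 eV
Energy at n = 6: E_6 = -13.6057 × 6² / 6² = -13.605700000 eV

The excitation energy is the difference:
ΔE = E_6 - E_4
ΔE = -13.605700000 - (-30.612825000)
ΔE = 17.007125 eV

Since this is positive, energy must be absorbed (photon absorption).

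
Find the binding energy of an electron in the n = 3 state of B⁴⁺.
37.79 eV

The ionization energy is the energy needed to remove the electron completely (n → ∞).

For a hydrogen-like ion with Z = 5, E_n = -13.6057 Z² / n² eV.

At n = 3: E_3 = -13.6057 × 5² / 3² = -37.79361 eV
At n = ∞: E_∞ = 0 eV

Ionization energy = E_∞ - E_3 = 0 - (-37.79361) = 37.79361 eV
Ionization energy ≈ 37.79 eV

This is also called the binding energy of the electron in state n = 3.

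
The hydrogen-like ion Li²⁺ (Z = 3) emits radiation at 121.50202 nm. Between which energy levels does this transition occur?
n = 6 → n = 3

First, find the photon energy from the wavelength (hc = 1239.84 eV·nm):
E = hc/λ = 1239.84 eV·nm / 121.50202 nm = 10.204275 eV

The energy levels of Li²⁺ satisfy E_n = -13.6057 × 3² / n² eV, so an emission n_i → n_f releases
ΔE = 13.6057 × 3² × (1/n_f² − 1/n_i²) eV.

Setting ΔE equal to the photon energy:
1/n_f² − 1/n_i² = 10.204275 / (13.6057 × 3²) = 0.083333333

Since 1/n_i² must be positive, we need 1/n_f² > 0.083333333, i.e. n_f ≤ 3. For each allowed n_f, solve n_i = (1/n_f² − 0.083333333)^(−1/2) and check whether it is a whole number:
  n_f = 1: 1/n_i² = 1.000000000 − 0.083333333 = 0.916666667 → n_i = 1.044  (not an integer) ✗
  n_f = 2: 1/n_i² = 0.250000000 − 0.083333333 = 0.166666667 → n_i = 2.449  (not an integer) ✗
  n_f = 3: 1/n_i² = 0.111111111 − 0.083333333 = 0.027777778 → n_i = 6.000  → integer, n_i = 6 ✓

Only n_f = 3 gives an integer upper level, n_i = 6.

The transition is from n = 6 to n = 3 (emission).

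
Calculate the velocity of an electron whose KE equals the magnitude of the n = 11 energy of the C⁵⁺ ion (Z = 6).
1.193e+06 m/s (or 0.3980% of c)

The binding energy at n = 11 for C⁵⁺ is:
E_11 = -13.6057 × 6²/11² = -4.047977 eV
|E_11| = 4.047977 eV

Convert to Joules:
KE = 4.047977 eV × (1.602177 × 10⁻¹⁹ J/eV) = 6.48558e-19 J

Using KE = ½mv²:
v = √(2·KE/m_e)
v = √(2 × 6.48558e-19 J / 9.10938 × 10⁻³¹ kg)
v = 1.193e+06 m/s

This is approximately 0.3980% the speed of light.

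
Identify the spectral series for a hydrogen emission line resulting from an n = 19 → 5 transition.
Pfund series

The spectral series in hydrogen are named based on the final (lower) energy level:
- Lyman series: n_final = 1 (ultraviolet)
- Balmer series: n_final = 2 (visible/near-UV)
- Paschen series: n_final = 3 (infrared)
- Brackett series: n_final = 4 (infrared)
- Pfund series: n_final = 5 (far infrared)

Since this transition ends at n = 5, it belongs to the Pfund series.

For reference, this 19 → 5 line has photon energy
ΔE = 13.6057 eV × (1/5² - 1/19²) = 0.50653908 eV,
corresponding to wavelength λ = hc/ΔE = 1239.84 eV·nm / 0.50653908 eV = 2447.67 nm in the far infrared region.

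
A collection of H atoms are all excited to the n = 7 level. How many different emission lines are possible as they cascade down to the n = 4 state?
6

The electron can occupy levels n = 4, 5, ..., 7 during de-excitation — that is m = 7 - 4 + 1 = 4 distinct levels.

The number of distinct spectral lines equals the number of ways to choose 2 of these m levels (each pair gives one possible emission transition):

Number of lines = m(m-1)/2 = 4×3/2 = 6

These correspond to all possible transitions between the 4 levels:
7 → 6, 7 → 5, 7 → 4, 6 → 5, 6 → 4, 5 → 4

Each transition produces a photon with a unique energy (and thus wavelength). This count does not depend on Z.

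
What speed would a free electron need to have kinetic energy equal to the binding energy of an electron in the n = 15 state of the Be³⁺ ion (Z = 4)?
5.83e+05 m/s (or 0.1946% of c)

The binding energy at n = 15 for Be³⁺ is:
E_15 = -13.6057 × 4²/15² = -0.967516 eV
|E_15| = 0.967516 eV

Convert to Joules:
KE = 0.967516 eV × (1.602177 × 10⁻¹⁹ J/eV) = 1.5501e-19 J

Using KE = ½mv²:
v = √(2·KE/m_e)
v = √(2 × 1.5501e-19 J / 9.10938 × 10⁻³¹ kg)
v = 5.83e+05 m/s

This is approximately 0.1946% the speed of light.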